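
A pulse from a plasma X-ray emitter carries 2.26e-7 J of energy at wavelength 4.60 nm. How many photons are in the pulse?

5.23e9 photons

Per-photon energy: E = 4.318e-17 J (from wavelength = 4.60 nm).
N = E_total / E_photon = 2.26e-7 J / 4.318e-17 J = 5.23e9.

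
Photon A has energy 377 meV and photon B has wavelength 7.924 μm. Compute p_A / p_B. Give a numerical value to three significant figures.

2.41

p_A = 2.015 × 10^-28 kg·m/s (from energy = 377 meV, via p = E/c).
p_B = 8.362 × 10^-29 kg·m/s (from wavelength = 7.924 μm, via p = h/λ).
Ratio = 2.015 × 10^-28 / 8.362 × 10^-29 = 2.41.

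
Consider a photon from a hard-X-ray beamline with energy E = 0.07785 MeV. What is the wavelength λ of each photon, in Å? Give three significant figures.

In SI units: E = 0.07785 MeV = 1.2473 × 10^-14 J.
For a photon λ = hc/E, so λ = 1.593 × 10^-11 m.
Converting to Å: λ = 0.1593 Å ≈ 0.159 Å.

0.159 Å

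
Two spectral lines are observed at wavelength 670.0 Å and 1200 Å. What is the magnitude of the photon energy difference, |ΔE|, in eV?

Using E = hc/λ: E₁ = 2.9648e-18 J, E₂ = 1.6554e-18 J.
|ΔE| = |2.9648e-18 − 1.6554e-18| = 1.31e-18 J = 8.17 eV.

8.17 eV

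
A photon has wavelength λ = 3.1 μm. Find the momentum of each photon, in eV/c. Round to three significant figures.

0.400 eV/c

Take h = 6.62607015e-34 J·s, c = 2.99792458e8 m/s, 1 eV = 1.602176634e-19 J.
Convert to SI: λ = 3.1 μm = 3.1e-6 m.
The photon relation is p = h/λ, giving p = 2.137e-28 kg·m/s.
Converting to eV/c: p = 0.3999 eV/c ≈ 0.400 eV/c.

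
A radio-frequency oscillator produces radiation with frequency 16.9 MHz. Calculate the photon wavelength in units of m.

17.7 m

Convert to SI: f = 16.9 MHz = 1.69·10^7 Hz.
Since λ = c/f for a photon, λ = 17.74 m.
So λ ≈ 17.7 m.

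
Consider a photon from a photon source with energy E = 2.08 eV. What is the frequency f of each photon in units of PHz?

0.503 PHz

Convert to SI: E = 2.08 eV = 3.3325e-19 J.
For a photon f = E/h, so f = 5.029e14 Hz.
Converting to PHz: f = 0.5029 PHz ≈ 0.503 PHz.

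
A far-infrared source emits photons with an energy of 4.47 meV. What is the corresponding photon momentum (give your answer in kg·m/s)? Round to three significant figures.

2.39e-30 kg·m/s

(c = 2.99792458e8 m/s, 1 eV = 1.602176634e-19 J.)
First convert: E = 4.47 meV = 7.1617e-22 J.
The photon relation is p = E/c, giving p = 2.389e-30 kg·m/s.
So p ≈ 2.39e-30 kg·m/s.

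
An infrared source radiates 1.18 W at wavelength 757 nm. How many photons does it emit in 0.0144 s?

Total energy: E_total = P·t = 1.18 × 0.0144 = 0.01699 J.
Per-photon energy: E = 2.624e-19 J.
N = E_total / E_photon = 6.48e16.

6.48e16 photons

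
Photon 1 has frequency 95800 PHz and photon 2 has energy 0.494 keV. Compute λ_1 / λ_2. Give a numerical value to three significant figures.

λ_1 = 3.129e-12 m (from frequency = 95800 PHz, via λ = c/f).
λ_2 = 2.510e-9 m (from energy = 0.494 keV, via λ = hc/E).
Ratio = 3.129e-12 / 2.510e-9 = 1.25e-3.

1.25e-3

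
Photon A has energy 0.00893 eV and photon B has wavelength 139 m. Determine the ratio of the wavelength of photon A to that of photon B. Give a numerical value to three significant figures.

λ_A = 1.388 × 10^-4 m (from energy = 0.00893 eV, via λ = hc/E).
λ_B = 139.0 m (from wavelength = 139 m, via λ given directly).
Ratio = 1.388 × 10^-4 / 139.0 = 9.99 × 10^-7.

9.99 × 10^-7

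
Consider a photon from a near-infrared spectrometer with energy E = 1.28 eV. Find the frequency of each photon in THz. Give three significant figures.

Use h = 6.62607015 × 10^-34 J·s, 1 eV = 1.602176634 × 10^-19 J.
Convert to SI: E = 1.28 eV = 2.0508 × 10^-19 J.
For a photon f = E/h, so f = 3.095 × 10^14 Hz.
Converting to THz: f = 309.5 THz ≈ 310 THz.

310 THz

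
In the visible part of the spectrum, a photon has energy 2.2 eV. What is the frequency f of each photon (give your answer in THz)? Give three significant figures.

Take h = 6.62607015 × 10^-34 J·s, 1 eV = 1.602176634 × 10^-19 J.
First convert: E = 2.2 eV = 3.5248 × 10^-19 J.
Apply f = E/h: f = 5.320 × 10^14 Hz.
Converting to THz: f = 532.0 THz ≈ 532 THz.

532 THz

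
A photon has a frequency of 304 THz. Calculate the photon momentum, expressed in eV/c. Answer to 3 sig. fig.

1.26 eV/c

(h = 6.62607015 × 10^-34 J·s, c = 2.99792458 × 10^8 m/s, 1 eV = 1.602176634 × 10^-19 J.)
Convert to SI: f = 304 THz = 3.04 × 10^14 Hz.
The photon relation is p = hf/c, giving p = 6.719 × 10^-28 kg·m/s.
Converting to eV/c: p = 1.257 eV/c ≈ 1.26 eV/c.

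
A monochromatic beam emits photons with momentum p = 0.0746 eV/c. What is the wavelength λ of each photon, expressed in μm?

16.6 μm

Take h = 6.62607015e-34 J·s, c = 2.99792458e8 m/s, 1 eV = 1.602176634e-19 J.
In SI units: p = 0.0746 eV/c = 3.9868e-29 kg·m/s.
Apply λ = h/p: λ = 1.662e-5 m.
Converting to μm: λ = 16.62 μm ≈ 16.6 μm.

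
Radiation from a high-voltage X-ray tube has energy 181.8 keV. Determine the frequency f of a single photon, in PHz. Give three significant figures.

Take h = 6.62607015e-34 J·s, 1 eV = 1.602176634e-19 J.
Convert to SI: E = 181.8 keV = 2.9128e-14 J.
For a photon f = E/h, so f = 4.396e19 Hz.
Converting to PHz: f = 43960 PHz ≈ 4.40e4 PHz.

4.40e4 PHz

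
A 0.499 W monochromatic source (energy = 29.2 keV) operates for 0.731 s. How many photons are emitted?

7.80e13 photons

Total energy: E_total = P·t = 0.499 × 0.731 = 0.3648 J.
Per-photon energy: E = 4.678e-15 J.
N = E_total / E_photon = 7.80e13.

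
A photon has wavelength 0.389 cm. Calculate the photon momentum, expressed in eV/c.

3.19e-4 eV/c

Use h = 6.62607015e-34 J·s, c = 2.99792458e8 m/s, 1 eV = 1.602176634e-19 J.
In SI units: λ = 0.389 cm = 0.00389 m.
The photon relation is p = h/λ, giving p = 1.703e-31 kg·m/s.
Converting to eV/c: p = 3.187e-4 eV/c ≈ 3.19e-4 eV/c.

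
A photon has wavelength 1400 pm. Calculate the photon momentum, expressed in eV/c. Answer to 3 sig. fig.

Take h = 6.62607015 × 10^-34 J·s, c = 2.99792458 × 10^8 m/s, 1 eV = 1.602176634 × 10^-19 J.
First convert: λ = 1400 pm = 1.4 × 10^-9 m.
For a photon p = h/λ, so p = 4.733 × 10^-25 kg·m/s.
Converting to eV/c: p = 885.6 eV/c ≈ 886 eV/c.

886 eV/c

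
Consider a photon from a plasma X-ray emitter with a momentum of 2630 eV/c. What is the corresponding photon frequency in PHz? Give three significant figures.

636 PHz

Convert to SI: p = 2630 eV/c = 1.4055 × 10^-24 kg·m/s.
The photon relation is f = pc/h, giving f = 6.359 × 10^17 Hz.
Converting to PHz: f = 635.9 PHz ≈ 636 PHz.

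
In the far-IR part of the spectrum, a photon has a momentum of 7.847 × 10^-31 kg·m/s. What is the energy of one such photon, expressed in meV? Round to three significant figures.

Apply E = pc: E = 2.352 × 10^-22 J.
Converting to meV: E = 1.468 meV ≈ 1.47 meV.

1.47 meV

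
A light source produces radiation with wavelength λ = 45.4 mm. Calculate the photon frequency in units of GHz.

6.60 GHz

(c = 2.99792458e8 m/s.)
First convert: λ = 45.4 mm = 0.0454 m.
For a photon f = c/λ, so f = 6.603e9 Hz.
Converting to GHz: f = 6.603 GHz ≈ 6.60 GHz.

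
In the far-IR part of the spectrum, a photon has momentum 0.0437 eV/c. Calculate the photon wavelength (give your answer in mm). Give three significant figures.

(h = 6.62607015·10^-34 J·s, c = 2.99792458·10^8 m/s, 1 eV = 1.602176634·10^-19 J.)
First convert: p = 0.0437 eV/c = 2.3355·10^-29 kg·m/s.
For a photon λ = h/p, so λ = 2.837·10^-5 m.
Converting to mm: λ = 0.02837 mm ≈ 0.0284 mm.

0.0284 mm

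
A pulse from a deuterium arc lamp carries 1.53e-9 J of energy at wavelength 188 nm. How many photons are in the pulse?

1.45e9 photons

Per-photon energy: E = 1.057e-18 J (from wavelength = 188 nm).
N = E_total / E_photon = 1.53e-9 J / 1.057e-18 J = 1.45e9.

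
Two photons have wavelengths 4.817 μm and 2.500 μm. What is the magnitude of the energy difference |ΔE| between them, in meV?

Using E = hc/λ: E₁ = 4.1238e-20 J, E₂ = 7.9458e-20 J.
|ΔE| = |4.1238e-20 − 7.9458e-20| = 3.82e-20 J = 239 meV.

239 meV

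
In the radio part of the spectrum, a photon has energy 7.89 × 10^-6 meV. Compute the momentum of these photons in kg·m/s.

(c = 2.99792458 × 10^8 m/s, 1 eV = 1.602176634 × 10^-19 J.)
In SI units: E = 7.89 × 10^-6 meV = 1.2641 × 10^-27 J.
Since p = E/c for a photon, p = 4.217 × 10^-36 kg·m/s.
So p ≈ 4.22 × 10^-36 kg·m/s.

4.22 × 10^-36 kg·m/s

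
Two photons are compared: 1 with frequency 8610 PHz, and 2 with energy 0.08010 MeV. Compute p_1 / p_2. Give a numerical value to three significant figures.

p_1 = 1.903e-23 kg·m/s (from frequency = 8610 PHz, via p = hf/c).
p_2 = 4.281e-23 kg·m/s (from energy = 0.08010 MeV, via p = E/c).
Ratio = 1.903e-23 / 4.281e-23 = 0.445.

0.445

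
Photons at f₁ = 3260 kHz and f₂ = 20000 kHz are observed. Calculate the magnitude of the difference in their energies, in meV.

Using E = hf: E₁ = 2.160 × 10^-27 J, E₂ = 1.325 × 10^-26 J.
|ΔE| = |2.160 × 10^-27 − 1.325 × 10^-26| = 1.11 × 10^-26 J = 6.92 × 10^-5 meV.

6.92 × 10^-5 meV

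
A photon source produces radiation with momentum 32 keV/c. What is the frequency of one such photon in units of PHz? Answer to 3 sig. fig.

7740 PHz

(h = 6.62607015 × 10^-34 J·s, c = 2.99792458 × 10^8 m/s, 1 eV = 1.602176634 × 10^-19 J.)
Convert to SI: p = 32 keV/c = 1.7102 × 10^-23 kg·m/s.
Since f = pc/h for a photon, f = 7.738 × 10^18 Hz.
Converting to PHz: f = 7738 PHz ≈ 7740 PHz.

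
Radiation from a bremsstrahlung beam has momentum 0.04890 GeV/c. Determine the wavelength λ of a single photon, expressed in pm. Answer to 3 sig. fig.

Take h = 6.62607015·10^-34 J·s, c = 2.99792458·10^8 m/s, 1 eV = 1.602176634·10^-19 J.
First convert: p = 0.04890 GeV/c = 2.6134·10^-20 kg·m/s.
Since λ = h/p for a photon, λ = 2.535·10^-14 m.
Converting to pm: λ = 0.02535 pm ≈ 0.0254 pm.

0.0254 pm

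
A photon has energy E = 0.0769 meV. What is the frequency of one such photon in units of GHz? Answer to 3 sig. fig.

In SI units: E = 0.0769 meV = 1.2321 × 10^-23 J.
Since f = E/h for a photon, f = 1.859 × 10^10 Hz.
Converting to GHz: f = 18.59 GHz ≈ 18.6 GHz.

18.6 GHz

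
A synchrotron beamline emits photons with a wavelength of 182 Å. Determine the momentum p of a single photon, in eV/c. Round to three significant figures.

68.1 eV/c

First convert: λ = 182 Å = 1.82 × 10^-8 m.
For a photon p = h/λ, so p = 3.641 × 10^-26 kg·m/s.
Converting to eV/c: p = 68.12 eV/c ≈ 68.1 eV/c.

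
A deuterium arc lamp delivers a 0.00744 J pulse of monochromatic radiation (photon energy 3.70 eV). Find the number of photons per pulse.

1.26 × 10^16 photons

Per-photon energy: E = 5.928 × 10^-19 J (from energy = 3.70 eV).
N = E_total / E_photon = 0.00744 J / 5.928 × 10^-19 J = 1.26 × 10^16.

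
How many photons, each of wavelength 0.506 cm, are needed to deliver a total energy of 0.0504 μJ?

1.28 × 10^15 photons

Per-photon energy: E = 3.926 × 10^-23 J (from wavelength = 0.506 cm).
N = E_total / E_photon = 5.04 × 10^-8 J / 3.926 × 10^-23 J = 1.28 × 10^15.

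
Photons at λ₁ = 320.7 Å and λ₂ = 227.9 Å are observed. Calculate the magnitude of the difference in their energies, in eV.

Using E = hc/λ: E₁ = 6.1941·10^-18 J, E₂ = 8.7163·10^-18 J.
|ΔE| = |6.1941·10^-18 − 8.7163·10^-18| = 2.52·10^-18 J = 15.7 eV.

15.7 eV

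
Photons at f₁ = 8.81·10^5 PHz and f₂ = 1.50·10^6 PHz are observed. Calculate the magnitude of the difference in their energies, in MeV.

2.56 MeV

Using E = hf: E₁ = 5.838·10^-13 J, E₂ = 9.939·10^-13 J.
|ΔE| = |5.838·10^-13 − 9.939·10^-13| = 4.10·10^-13 J = 2.56 MeV.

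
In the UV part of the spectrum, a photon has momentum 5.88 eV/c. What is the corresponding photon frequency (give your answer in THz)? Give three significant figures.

Convert to SI: p = 5.88 eV/c = 3.1424e-27 kg·m/s.
For a photon f = pc/h, so f = 1.422e15 Hz.
Converting to THz: f = 1422 THz ≈ 1420 THz.

1420 THz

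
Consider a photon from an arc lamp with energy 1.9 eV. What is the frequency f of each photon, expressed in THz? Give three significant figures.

459 THz

Convert to SI: E = 1.9 eV = 3.0441·10^-19 J.
Since f = E/h for a photon, f = 4.594·10^14 Hz.
Converting to THz: f = 459.4 THz ≈ 459 THz.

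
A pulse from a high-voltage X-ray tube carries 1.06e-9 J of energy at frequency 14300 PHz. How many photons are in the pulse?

Per-photon energy: E = 9.475e-15 J (from frequency = 14300 PHz).
N = E_total / E_photon = 1.06e-9 J / 9.475e-15 J = 1.12e5.

1.12e5 photons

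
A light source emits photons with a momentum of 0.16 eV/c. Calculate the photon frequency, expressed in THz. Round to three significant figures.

38.7 THz

First convert: p = 0.16 eV/c = 8.5509·10^-29 kg·m/s.
For a photon f = pc/h, so f = 3.869·10^13 Hz.
Converting to THz: f = 38.69 THz ≈ 38.7 THz.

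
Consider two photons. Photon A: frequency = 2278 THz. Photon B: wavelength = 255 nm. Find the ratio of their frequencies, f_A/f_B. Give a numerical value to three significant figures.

f_A = 2.278 × 10^15 Hz (from frequency = 2278 THz, via f given directly).
f_B = 1.176 × 10^15 Hz (from wavelength = 255 nm, via f = c/λ).
Ratio = 2.278 × 10^15 / 1.176 × 10^15 = 1.94.

1.94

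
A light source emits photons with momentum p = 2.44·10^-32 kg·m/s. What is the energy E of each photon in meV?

Apply E = pc: E = 7.315·10^-24 J.
Converting to meV: E = 0.04566 meV ≈ 0.0457 meV.

0.0457 meV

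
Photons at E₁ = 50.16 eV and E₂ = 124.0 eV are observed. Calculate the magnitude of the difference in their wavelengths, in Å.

Using λ = hc/E: λ₁ = 2.4718 × 10^-8 m, λ₂ = 9.9987 × 10^-9 m.
|Δλ| = |2.4718 × 10^-8 − 9.9987 × 10^-9| = 1.47 × 10^-8 m = 147 Å.

147 Å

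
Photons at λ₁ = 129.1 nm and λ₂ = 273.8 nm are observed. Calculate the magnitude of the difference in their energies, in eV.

Using E = hc/λ: E₁ = 1.5387e-18 J, E₂ = 7.2551e-19 J.
|ΔE| = |1.5387e-18 − 7.2551e-19| = 8.13e-19 J = 5.08 eV.

5.08 eV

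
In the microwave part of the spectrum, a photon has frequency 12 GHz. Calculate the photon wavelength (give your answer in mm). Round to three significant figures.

(c = 2.99792458 × 10^8 m/s.)
First convert: f = 12 GHz = 1.2 × 10^10 Hz.
The photon relation is λ = c/f, giving λ = 0.02498 m.
Converting to mm: λ = 24.98 mm ≈ 25.0 mm.

25.0 mm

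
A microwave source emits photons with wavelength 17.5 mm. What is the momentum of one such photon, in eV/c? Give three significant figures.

Use h = 6.62607015e-34 J·s, c = 2.99792458e8 m/s, 1 eV = 1.602176634e-19 J.
First convert: λ = 17.5 mm = 0.0175 m.
For a photon p = h/λ, so p = 3.786e-32 kg·m/s.
Converting to eV/c: p = 7.085e-5 eV/c ≈ 7.08e-5 eV/c.

7.08e-5 eV/c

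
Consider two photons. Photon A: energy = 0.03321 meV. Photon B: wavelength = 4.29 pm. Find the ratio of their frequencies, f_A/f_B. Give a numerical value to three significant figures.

f_A = 8.030e9 Hz (from energy = 0.03321 meV, via f = E/h).
f_B = 6.988e19 Hz (from wavelength = 4.29 pm, via f = c/λ).
Ratio = 8.030e9 / 6.988e19 = 1.15e-10.

1.15e-10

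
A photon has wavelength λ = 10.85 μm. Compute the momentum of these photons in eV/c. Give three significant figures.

Use h = 6.62607015e-34 J·s, c = 2.99792458e8 m/s, 1 eV = 1.602176634e-19 J.
In SI units: λ = 10.85 μm = 1.085e-5 m.
Apply p = h/λ: p = 6.107e-29 kg·m/s.
Converting to eV/c: p = 0.1143 eV/c ≈ 0.114 eV/c.

0.114 eV/c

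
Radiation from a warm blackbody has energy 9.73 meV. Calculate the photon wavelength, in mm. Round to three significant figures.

(h = 6.62607015e-34 J·s, c = 2.99792458e8 m/s, 1 eV = 1.602176634e-19 J.)
First convert: E = 9.73 meV = 1.5589e-21 J.
Apply λ = hc/E: λ = 1.274e-4 m.
Converting to mm: λ = 0.1274 mm ≈ 0.127 mm.

0.127 mm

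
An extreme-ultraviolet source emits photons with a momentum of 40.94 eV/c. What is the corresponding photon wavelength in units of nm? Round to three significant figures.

30.3 nm

Use h = 6.62607015e-34 J·s, c = 2.99792458e8 m/s, 1 eV = 1.602176634e-19 J.
Convert to SI: p = 40.94 eV/c = 2.1880e-26 kg·m/s.
Apply λ = h/p: λ = 3.028e-8 m.
Converting to nm: λ = 30.28 nm ≈ 30.3 nm.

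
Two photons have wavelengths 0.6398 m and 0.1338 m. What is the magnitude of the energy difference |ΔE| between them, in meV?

7.33e-3 meV

Using E = hc/λ: E₁ = 3.1048e-25 J, E₂ = 1.4846e-24 J.
|ΔE| = |3.1048e-25 − 1.4846e-24| = 1.17e-24 J = 7.33e-3 meV.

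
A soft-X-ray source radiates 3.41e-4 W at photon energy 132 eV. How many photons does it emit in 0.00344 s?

Total energy: E_total = P·t = 3.41e-4 × 0.00344 = 1.173e-6 J.
Per-photon energy: E = 2.115e-17 J.
N = E_total / E_photon = 5.55e10.

5.55e10 photons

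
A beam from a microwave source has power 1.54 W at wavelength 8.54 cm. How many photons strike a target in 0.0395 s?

Total energy: E_total = P·t = 1.54 × 0.0395 = 0.06083 J.
Per-photon energy: E = 2.326 × 10^-24 J.
N = E_total / E_photon = 2.62 × 10^22.

2.62 × 10^22 photons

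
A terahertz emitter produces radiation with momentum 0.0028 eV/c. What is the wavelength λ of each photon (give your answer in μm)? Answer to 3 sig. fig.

443 μm

Convert to SI: p = 0.0028 eV/c = 1.4964 × 10^-30 kg·m/s.
The photon relation is λ = h/p, giving λ = 4.428 × 10^-4 m.
Converting to μm: λ = 442.8 μm ≈ 443 μm.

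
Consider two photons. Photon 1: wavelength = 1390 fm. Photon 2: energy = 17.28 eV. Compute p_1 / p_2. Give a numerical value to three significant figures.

5.16 × 10^4

p_1 = 4.767 × 10^-22 kg·m/s (from wavelength = 1390 fm, via p = h/λ).
p_2 = 9.235 × 10^-27 kg·m/s (from energy = 17.28 eV, via p = E/c).
Ratio = 4.767 × 10^-22 / 9.235 × 10^-27 = 5.16 × 10^4.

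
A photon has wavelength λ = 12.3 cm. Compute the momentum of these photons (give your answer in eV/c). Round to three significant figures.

1.01e-5 eV/c

(h = 6.62607015e-34 J·s, c = 2.99792458e8 m/s, 1 eV = 1.602176634e-19 J.)
Convert to SI: λ = 12.3 cm = 0.123 m.
Since p = h/λ for a photon, p = 5.387e-33 kg·m/s.
Converting to eV/c: p = 1.008e-5 eV/c ≈ 1.01e-5 eV/c.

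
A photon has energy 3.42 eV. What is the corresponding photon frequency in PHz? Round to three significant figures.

0.827 PHz

In SI units: E = 3.42 eV = 5.4794 × 10^-19 J.
Since f = E/h for a photon, f = 8.270 × 10^14 Hz.
Converting to PHz: f = 0.8270 PHz ≈ 0.827 PHz.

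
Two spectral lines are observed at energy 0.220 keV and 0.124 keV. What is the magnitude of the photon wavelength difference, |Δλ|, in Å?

43.6 Å

Using λ = hc/E: λ₁ = 5.636 × 10^-9 m, λ₂ = 9.999 × 10^-9 m.
|Δλ| = |5.636 × 10^-9 − 9.999 × 10^-9| = 4.36 × 10^-9 m = 43.6 Å.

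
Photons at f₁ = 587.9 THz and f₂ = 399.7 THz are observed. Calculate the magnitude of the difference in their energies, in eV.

Using E = hf: E₁ = 3.8955 × 10^-19 J, E₂ = 2.6484 × 10^-19 J.
|ΔE| = |3.8955 × 10^-19 − 2.6484 × 10^-19| = 1.25 × 10^-19 J = 0.778 eV.

0.778 eV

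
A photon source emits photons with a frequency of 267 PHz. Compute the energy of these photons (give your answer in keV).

(h = 6.62607015·10^-34 J·s, 1 eV = 1.602176634·10^-19 J.)
First convert: f = 267 PHz = 2.67·10^17 Hz.
Since E = hf for a photon, E = 1.769·10^-16 J.
Converting to keV: E = 1.104 keV ≈ 1.10 keV.

1.10 keV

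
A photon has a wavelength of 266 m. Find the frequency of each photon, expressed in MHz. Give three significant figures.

For a photon f = c/λ, so f = 1.127e6 Hz.
Converting to MHz: f = 1.127 MHz ≈ 1.13 MHz.

1.13 MHz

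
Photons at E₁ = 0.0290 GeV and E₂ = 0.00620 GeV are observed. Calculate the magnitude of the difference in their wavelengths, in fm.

Using λ = hc/E: λ₁ = 4.275 × 10^-14 m, λ₂ = 2.000 × 10^-13 m.
|Δλ| = |4.275 × 10^-14 − 2.000 × 10^-13| = 1.57 × 10^-13 m = 157 fm.

157 fm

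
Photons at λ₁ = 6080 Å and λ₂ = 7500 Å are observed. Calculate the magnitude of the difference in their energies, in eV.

0.386 eV

Using E = hc/λ: E₁ = 3.267·10^-19 J, E₂ = 2.649·10^-19 J.
|ΔE| = |3.267·10^-19 − 2.649·10^-19| = 6.19·10^-20 J = 0.386 eV.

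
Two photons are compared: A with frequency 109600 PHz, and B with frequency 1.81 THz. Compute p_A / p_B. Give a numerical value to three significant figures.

6.06 × 10^7

p_A = 2.422 × 10^-22 kg·m/s (from frequency = 109600 PHz, via p = hf/c).
p_B = 4.000 × 10^-30 kg·m/s (from frequency = 1.81 THz, via p = hf/c).
Ratio = 2.422 × 10^-22 / 4.000 × 10^-30 = 6.06 × 10^7.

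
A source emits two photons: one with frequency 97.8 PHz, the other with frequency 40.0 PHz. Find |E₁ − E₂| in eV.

Using E = hf: E₁ = 6.480 × 10^-17 J, E₂ = 2.650 × 10^-17 J.
|ΔE| = |6.480 × 10^-17 − 2.650 × 10^-17| = 3.83 × 10^-17 J = 239 eV.

239 eV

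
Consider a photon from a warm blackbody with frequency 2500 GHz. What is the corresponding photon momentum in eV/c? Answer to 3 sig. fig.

0.0103 eV/c

In SI units: f = 2500 GHz = 2.5e12 Hz.
The photon relation is p = hf/c, giving p = 5.526e-30 kg·m/s.
Converting to eV/c: p = 0.01034 eV/c ≈ 0.0103 eV/c.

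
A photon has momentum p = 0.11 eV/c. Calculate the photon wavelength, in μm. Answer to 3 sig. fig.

Take h = 6.62607015·10^-34 J·s, c = 2.99792458·10^8 m/s, 1 eV = 1.602176634·10^-19 J.
First convert: p = 0.11 eV/c = 5.8787·10^-29 kg·m/s.
The photon relation is λ = h/p, giving λ = 1.127·10^-5 m.
Converting to μm: λ = 11.27 μm ≈ 11.3 μm.

11.3 μm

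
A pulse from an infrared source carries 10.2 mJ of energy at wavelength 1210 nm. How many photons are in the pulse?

6.21 × 10^16 photons

Per-photon energy: E = 1.642 × 10^-19 J (from wavelength = 1210 nm).
N = E_total / E_photon = 0.0102 J / 1.642 × 10^-19 J = 6.21 × 10^16.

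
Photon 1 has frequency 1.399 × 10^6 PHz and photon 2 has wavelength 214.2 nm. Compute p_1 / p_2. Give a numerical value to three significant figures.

1.00 × 10^6

p_1 = 3.092 × 10^-21 kg·m/s (from frequency = 1.399 × 10^6 PHz, via p = hf/c).
p_2 = 3.093 × 10^-27 kg·m/s (from wavelength = 214.2 nm, via p = h/λ).
Ratio = 3.092 × 10^-21 / 3.093 × 10^-27 = 1.00 × 10^6.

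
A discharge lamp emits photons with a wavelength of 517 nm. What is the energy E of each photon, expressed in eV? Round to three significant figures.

Use h = 6.62607015 × 10^-34 J·s, c = 2.99792458 × 10^8 m/s, 1 eV = 1.602176634 × 10^-19 J.
Convert to SI: λ = 517 nm = 5.17 × 10^-7 m.
For a photon E = hc/λ, so E = 3.842 × 10^-19 J.
Converting to eV: E = 2.398 eV ≈ 2.40 eV.

2.40 eV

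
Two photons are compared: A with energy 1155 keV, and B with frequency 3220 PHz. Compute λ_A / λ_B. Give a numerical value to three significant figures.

0.0115

λ_A = 1.073e-12 m (from energy = 1155 keV, via λ = hc/E).
λ_B = 9.310e-11 m (from frequency = 3220 PHz, via λ = c/f).
Ratio = 1.073e-12 / 9.310e-11 = 0.0115.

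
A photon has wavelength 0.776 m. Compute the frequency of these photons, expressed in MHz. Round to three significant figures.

386 MHz

Take c = 2.99792458e8 m/s.
Apply f = c/λ: f = 3.863e8 Hz.
Converting to MHz: f = 386.3 MHz ≈ 386 MHz.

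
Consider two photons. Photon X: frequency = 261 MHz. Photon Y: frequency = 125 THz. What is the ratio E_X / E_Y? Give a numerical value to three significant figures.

2.09e-6

E_X = 1.729e-25 J (from frequency = 261 MHz, via E = hf).
E_Y = 8.283e-20 J (from frequency = 125 THz, via E = hf).
Ratio = 1.729e-25 / 8.283e-20 = 2.09e-6.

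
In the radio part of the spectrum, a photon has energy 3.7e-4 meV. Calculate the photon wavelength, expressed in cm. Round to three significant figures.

Take h = 6.62607015e-34 J·s, c = 2.99792458e8 m/s, 1 eV = 1.602176634e-19 J.
Convert to SI: E = 3.7e-4 meV = 5.9281e-26 J.
For a photon λ = hc/E, so λ = 3.351 m.
Converting to cm: λ = 335.1 cm ≈ 335 cm.

335 cm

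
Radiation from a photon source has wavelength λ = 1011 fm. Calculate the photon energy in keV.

(h = 6.62607015e-34 J·s, c = 2.99792458e8 m/s, 1 eV = 1.602176634e-19 J.)
First convert: λ = 1011 fm = 1.011e-12 m.
For a photon E = hc/λ, so E = 1.965e-13 J.
Converting to keV: E = 1226 keV ≈ 1230 keV.

1230 keV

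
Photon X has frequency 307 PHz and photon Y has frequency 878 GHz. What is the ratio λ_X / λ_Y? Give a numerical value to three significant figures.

λ_X = 9.765·10^-10 m (from frequency = 307 PHz, via λ = c/f).
λ_Y = 3.414·10^-4 m (from frequency = 878 GHz, via λ = c/f).
Ratio = 9.765·10^-10 / 3.414·10^-4 = 2.86·10^-6.

2.86·10^-6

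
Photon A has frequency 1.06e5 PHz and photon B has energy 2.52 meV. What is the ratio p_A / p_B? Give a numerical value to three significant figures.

1.74e8

p_A = 2.343e-22 kg·m/s (from frequency = 1.06e5 PHz, via p = hf/c).
p_B = 1.347e-30 kg·m/s (from energy = 2.52 meV, via p = E/c).
Ratio = 2.343e-22 / 1.347e-30 = 1.74e8.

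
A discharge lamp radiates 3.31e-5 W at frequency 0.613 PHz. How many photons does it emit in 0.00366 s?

Total energy: E_total = P·t = 3.31e-5 × 0.00366 = 1.211e-7 J.
Per-photon energy: E = 4.062e-19 J.
N = E_total / E_photon = 2.98e11.

2.98e11 photons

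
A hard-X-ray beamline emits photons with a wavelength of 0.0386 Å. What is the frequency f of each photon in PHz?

Use c = 2.99792458 × 10^8 m/s.
First convert: λ = 0.0386 Å = 3.86 × 10^-12 m.
Since f = c/λ for a photon, f = 7.767 × 10^19 Hz.
Converting to PHz: f = 77670 PHz ≈ 7.77 × 10^4 PHz.

7.77 × 10^4 PHz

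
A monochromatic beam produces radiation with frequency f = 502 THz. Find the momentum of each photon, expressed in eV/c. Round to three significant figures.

2.08 eV/c

Take h = 6.62607015e-34 J·s, c = 2.99792458e8 m/s, 1 eV = 1.602176634e-19 J.
Convert to SI: f = 502 THz = 5.02e14 Hz.
For a photon p = hf/c, so p = 1.110e-27 kg·m/s.
Converting to eV/c: p = 2.076 eV/c ≈ 2.08 eV/c.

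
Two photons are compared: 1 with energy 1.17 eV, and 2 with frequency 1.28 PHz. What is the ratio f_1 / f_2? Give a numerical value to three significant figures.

0.221

f_1 = 2.829 × 10^14 Hz (from energy = 1.17 eV, via f = E/h).
f_2 = 1.280 × 10^15 Hz (from frequency = 1.28 PHz, via f given directly).
Ratio = 2.829 × 10^14 / 1.280 × 10^15 = 0.221.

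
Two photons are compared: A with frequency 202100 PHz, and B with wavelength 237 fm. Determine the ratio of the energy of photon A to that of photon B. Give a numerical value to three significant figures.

0.160

E_A = 1.339e-13 J (from frequency = 202100 PHz, via E = hf).
E_B = 8.382e-13 J (from wavelength = 237 fm, via E = hc/λ).
Ratio = 1.339e-13 / 8.382e-13 = 0.160.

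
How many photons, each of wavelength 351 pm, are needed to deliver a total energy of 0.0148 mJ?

2.62e10 photons

Per-photon energy: E = 5.659e-16 J (from wavelength = 351 pm).
N = E_total / E_photon = 1.48e-5 J / 5.659e-16 J = 2.62e10.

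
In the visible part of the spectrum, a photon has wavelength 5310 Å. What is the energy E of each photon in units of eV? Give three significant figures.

2.33 eV

Use h = 6.62607015 × 10^-34 J·s, c = 2.99792458 × 10^8 m/s, 1 eV = 1.602176634 × 10^-19 J.
Convert to SI: λ = 5310 Å = 5.31 × 10^-7 m.
Since E = hc/λ for a photon, E = 3.741 × 10^-19 J.
Converting to eV: E = 2.335 eV ≈ 2.33 eV.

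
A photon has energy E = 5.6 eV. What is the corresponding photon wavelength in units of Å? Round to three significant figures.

Use h = 6.62607015 × 10^-34 J·s, c = 2.99792458 × 10^8 m/s, 1 eV = 1.602176634 × 10^-19 J.
Convert to SI: E = 5.6 eV = 8.9722 × 10^-19 J.
Apply λ = hc/E: λ = 2.214 × 10^-7 m.
Converting to Å: λ = 2214 Å ≈ 2210 Å.

2210 Å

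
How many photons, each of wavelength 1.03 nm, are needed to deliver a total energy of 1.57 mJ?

8.14e12 photons

Per-photon energy: E = 1.929e-16 J (from wavelength = 1.03 nm).
N = E_total / E_photon = 0.00157 J / 1.929e-16 J = 8.14e12.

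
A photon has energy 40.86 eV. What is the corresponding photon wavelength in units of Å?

Take h = 6.62607015e-34 J·s, c = 2.99792458e8 m/s, 1 eV = 1.602176634e-19 J.
First convert: E = 40.86 eV = 6.5465e-18 J.
Apply λ = hc/E: λ = 3.034e-8 m.
Converting to Å: λ = 303.4 Å ≈ 303 Å.

303 Å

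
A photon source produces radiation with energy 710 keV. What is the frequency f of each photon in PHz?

In SI units: E = 710 keV = 1.1375 × 10^-13 J.
The photon relation is f = E/h, giving f = 1.717 × 10^20 Hz.
Converting to PHz: f = 171700 PHz ≈ 1.72 × 10^5 PHz.

1.72 × 10^5 PHz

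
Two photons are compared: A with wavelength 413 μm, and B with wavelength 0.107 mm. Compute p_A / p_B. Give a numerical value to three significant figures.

0.259

p_A = 1.604e-30 kg·m/s (from wavelength = 413 μm, via p = h/λ).
p_B = 6.193e-30 kg·m/s (from wavelength = 0.107 mm, via p = h/λ).
Ratio = 1.604e-30 / 6.193e-30 = 0.259.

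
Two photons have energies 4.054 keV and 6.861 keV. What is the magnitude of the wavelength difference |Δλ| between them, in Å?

1.25 Å

Using λ = hc/E: λ₁ = 3.0583e-10 m, λ₂ = 1.8071e-10 m.
|Δλ| = |3.0583e-10 − 1.8071e-10| = 1.25e-10 m = 1.25 Å.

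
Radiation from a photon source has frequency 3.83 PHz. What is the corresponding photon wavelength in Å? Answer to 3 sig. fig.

(c = 2.99792458 × 10^8 m/s.)
First convert: f = 3.83 PHz = 3.83 × 10^15 Hz.
Apply λ = c/f: λ = 7.827 × 10^-8 m.
Converting to Å: λ = 782.7 Å ≈ 783 Å.

783 Å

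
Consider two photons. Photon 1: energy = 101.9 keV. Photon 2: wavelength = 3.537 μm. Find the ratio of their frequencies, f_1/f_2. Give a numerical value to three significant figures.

f_1 = 2.464e19 Hz (from energy = 101.9 keV, via f = E/h).
f_2 = 8.476e13 Hz (from wavelength = 3.537 μm, via f = c/λ).
Ratio = 2.464e19 / 8.476e13 = 2.91e5.

2.91e5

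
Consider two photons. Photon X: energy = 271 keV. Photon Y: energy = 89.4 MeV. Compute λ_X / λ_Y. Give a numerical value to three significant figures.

λ_X = 4.575e-12 m (from energy = 271 keV, via λ = hc/E).
λ_Y = 1.387e-14 m (from energy = 89.4 MeV, via λ = hc/E).
Ratio = 4.575e-12 / 1.387e-14 = 330.

330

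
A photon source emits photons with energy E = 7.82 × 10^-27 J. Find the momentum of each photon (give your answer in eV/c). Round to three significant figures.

Take c = 2.99792458 × 10^8 m/s, 1 eV = 1.602176634 × 10^-19 J.
Since p = E/c for a photon, p = 2.608 × 10^-35 kg·m/s.
Converting to eV/c: p = 4.881 × 10^-8 eV/c ≈ 4.88 × 10^-8 eV/c.

4.88 × 10^-8 eV/c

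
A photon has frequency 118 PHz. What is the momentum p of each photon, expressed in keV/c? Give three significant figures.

0.488 keV/c

First convert: f = 118 PHz = 1.18e17 Hz.
For a photon p = hf/c, so p = 2.608e-25 kg·m/s.
Converting to keV/c: p = 0.4880 keV/c ≈ 0.488 keV/c.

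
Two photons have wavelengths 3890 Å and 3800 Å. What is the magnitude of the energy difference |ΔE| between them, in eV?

0.0755 eV

Using E = hc/λ: E₁ = 5.107·10^-19 J, E₂ = 5.227·10^-19 J.
|ΔE| = |5.107·10^-19 − 5.227·10^-19| = 1.21·10^-20 J = 0.0755 eV.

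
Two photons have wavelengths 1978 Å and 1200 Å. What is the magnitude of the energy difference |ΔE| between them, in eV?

Using E = hc/λ: E₁ = 1.0043e-18 J, E₂ = 1.6554e-18 J.
|ΔE| = |1.0043e-18 − 1.6554e-18| = 6.51e-19 J = 4.06 eV.

4.06 eV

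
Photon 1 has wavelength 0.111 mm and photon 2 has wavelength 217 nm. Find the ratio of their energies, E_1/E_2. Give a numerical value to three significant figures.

1.95 × 10^-3

E_1 = 1.790 × 10^-21 J (from wavelength = 0.111 mm, via E = hc/λ).
E_2 = 9.154 × 10^-19 J (from wavelength = 217 nm, via E = hc/λ).
Ratio = 1.790 × 10^-21 / 9.154 × 10^-19 = 1.95 × 10^-3.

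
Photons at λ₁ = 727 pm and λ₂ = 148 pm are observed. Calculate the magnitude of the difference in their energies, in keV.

6.67 keV

Using E = hc/λ: E₁ = 2.732e-16 J, E₂ = 1.342e-15 J.
|ΔE| = |2.732e-16 − 1.342e-15| = 1.07e-15 J = 6.67 keV.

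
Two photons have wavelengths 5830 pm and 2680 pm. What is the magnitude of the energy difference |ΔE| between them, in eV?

250 eV

Using E = hc/λ: E₁ = 3.407 × 10^-17 J, E₂ = 7.412 × 10^-17 J.
|ΔE| = |3.407 × 10^-17 − 7.412 × 10^-17| = 4.00 × 10^-17 J = 250 eV.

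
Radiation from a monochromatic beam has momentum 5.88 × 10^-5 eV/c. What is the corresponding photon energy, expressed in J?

9.42 × 10^-24 J

(c = 2.99792458 × 10^8 m/s, 1 eV = 1.602176634 × 10^-19 J.)
In SI units: p = 5.88 × 10^-5 eV/c = 3.1424 × 10^-32 kg·m/s.
The photon relation is E = pc, giving E = 9.421 × 10^-24 J.
So E ≈ 9.42 × 10^-24 J.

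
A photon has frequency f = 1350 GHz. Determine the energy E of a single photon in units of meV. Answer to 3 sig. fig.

5.58 meV

First convert: f = 1350 GHz = 1.35 × 10^12 Hz.
Apply E = hf: E = 8.945 × 10^-22 J.
Converting to meV: E = 5.583 meV ≈ 5.58 meV.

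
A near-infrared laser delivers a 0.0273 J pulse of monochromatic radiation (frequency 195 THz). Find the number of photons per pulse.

Per-photon energy: E = 1.292e-19 J (from frequency = 195 THz).
N = E_total / E_photon = 0.0273 J / 1.292e-19 J = 2.11e17.

2.11e17 photons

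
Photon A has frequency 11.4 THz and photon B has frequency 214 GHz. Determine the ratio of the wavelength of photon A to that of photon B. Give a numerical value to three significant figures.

λ_A = 2.630 × 10^-5 m (from frequency = 11.4 THz, via λ = c/f).
λ_B = 0.001401 m (from frequency = 214 GHz, via λ = c/f).
Ratio = 2.630 × 10^-5 / 0.001401 = 0.0188.

0.0188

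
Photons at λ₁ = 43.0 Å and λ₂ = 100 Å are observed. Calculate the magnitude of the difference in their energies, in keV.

Using E = hc/λ: E₁ = 4.620e-17 J, E₂ = 1.986e-17 J.
|ΔE| = |4.620e-17 − 1.986e-17| = 2.63e-17 J = 0.164 keV.

0.164 keV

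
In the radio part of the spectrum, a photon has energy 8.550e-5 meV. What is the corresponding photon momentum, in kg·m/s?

Use c = 2.99792458e8 m/s, 1 eV = 1.602176634e-19 J.
Convert to SI: E = 8.550e-5 meV = 1.3699e-26 J.
The photon relation is p = E/c, giving p = 4.569e-35 kg·m/s.
So p ≈ 4.57e-35 kg·m/s.

4.57e-35 kg·m/s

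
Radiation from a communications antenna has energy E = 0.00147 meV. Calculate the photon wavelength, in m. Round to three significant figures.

0.843 m

In SI units: E = 0.00147 meV = 2.3552 × 10^-25 J.
Apply λ = hc/E: λ = 0.8434 m.
So λ ≈ 0.843 m.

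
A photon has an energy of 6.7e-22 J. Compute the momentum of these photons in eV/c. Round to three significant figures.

4.18e-3 eV/c

Apply p = E/c: p = 2.235e-30 kg·m/s.
Converting to eV/c: p = 0.004182 eV/c ≈ 4.18e-3 eV/c.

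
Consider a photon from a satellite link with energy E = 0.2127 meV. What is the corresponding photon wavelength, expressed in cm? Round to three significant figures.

In SI units: E = 0.2127 meV = 3.4078 × 10^-23 J.
Since λ = hc/E for a photon, λ = 0.005829 m.
Converting to cm: λ = 0.5829 cm ≈ 0.583 cm.

0.583 cm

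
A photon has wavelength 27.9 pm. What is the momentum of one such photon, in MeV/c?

0.0444 MeV/c

Take h = 6.62607015e-34 J·s, c = 2.99792458e8 m/s, 1 eV = 1.602176634e-19 J.
First convert: λ = 27.9 pm = 2.79e-11 m.
Since p = h/λ for a photon, p = 2.375e-23 kg·m/s.
Converting to MeV/c: p = 0.04444 MeV/c ≈ 0.0444 MeV/c.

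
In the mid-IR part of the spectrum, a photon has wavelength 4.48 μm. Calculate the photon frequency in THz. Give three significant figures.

Use c = 2.99792458 × 10^8 m/s.
In SI units: λ = 4.48 μm = 4.48 × 10^-6 m.
Apply f = c/λ: f = 6.692 × 10^13 Hz.
Converting to THz: f = 66.92 THz ≈ 66.9 THz.

66.9 THz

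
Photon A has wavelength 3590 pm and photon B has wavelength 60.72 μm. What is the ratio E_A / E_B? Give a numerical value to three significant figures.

1.69e4

E_A = 5.533e-17 J (from wavelength = 3590 pm, via E = hc/λ).
E_B = 3.271e-21 J (from wavelength = 60.72 μm, via E = hc/λ).
Ratio = 5.533e-17 / 3.271e-21 = 1.69e4.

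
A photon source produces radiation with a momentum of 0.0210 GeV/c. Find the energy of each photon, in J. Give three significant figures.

Take c = 2.99792458e8 m/s, 1 eV = 1.602176634e-19 J.
Convert to SI: p = 0.0210 GeV/c = 1.1223e-20 kg·m/s.
Apply E = pc: E = 3.365e-12 J.
So E ≈ 3.36e-12 J.

3.36e-12 J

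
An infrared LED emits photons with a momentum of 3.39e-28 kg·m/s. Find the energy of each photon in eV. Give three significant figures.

0.634 eV

For a photon E = pc, so E = 1.016e-19 J.
Converting to eV: E = 0.6343 eV ≈ 0.634 eV.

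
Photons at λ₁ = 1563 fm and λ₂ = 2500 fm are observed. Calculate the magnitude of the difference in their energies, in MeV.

0.297 MeV

Using E = hc/λ: E₁ = 1.2709·10^-13 J, E₂ = 7.9458·10^-14 J.
|ΔE| = |1.2709·10^-13 − 7.9458·10^-14| = 4.76·10^-14 J = 0.297 MeV.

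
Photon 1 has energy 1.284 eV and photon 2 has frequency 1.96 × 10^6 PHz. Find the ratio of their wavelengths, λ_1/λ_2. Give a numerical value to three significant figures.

6.31 × 10^6

λ_1 = 9.656 × 10^-7 m (from energy = 1.284 eV, via λ = hc/E).
λ_2 = 1.530 × 10^-13 m (from frequency = 1.96 × 10^6 PHz, via λ = c/f).
Ratio = 9.656 × 10^-7 / 1.530 × 10^-13 = 6.31 × 10^6.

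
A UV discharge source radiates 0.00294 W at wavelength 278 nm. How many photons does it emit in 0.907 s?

Total energy: E_total = P·t = 0.00294 × 0.907 = 0.002667 J.
Per-photon energy: E = 7.145e-19 J.
N = E_total / E_photon = 3.73e15.

3.73e15 photons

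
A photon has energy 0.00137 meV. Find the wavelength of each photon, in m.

First convert: E = 0.00137 meV = 2.1950·10^-25 J.
Apply λ = hc/E: λ = 0.9050 m.
So λ ≈ 0.905 m.

0.905 m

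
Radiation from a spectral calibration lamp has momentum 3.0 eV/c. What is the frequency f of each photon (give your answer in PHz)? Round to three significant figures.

Use h = 6.62607015 × 10^-34 J·s, c = 2.99792458 × 10^8 m/s, 1 eV = 1.602176634 × 10^-19 J.
Convert to SI: p = 3.0 eV/c = 1.6033 × 10^-27 kg·m/s.
Since f = pc/h for a photon, f = 7.254 × 10^14 Hz.
Converting to PHz: f = 0.7254 PHz ≈ 0.725 PHz.

0.725 PHz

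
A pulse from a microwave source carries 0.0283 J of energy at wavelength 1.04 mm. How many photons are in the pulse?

1.48e20 photons

Per-photon energy: E = 1.910e-22 J (from wavelength = 1.04 mm).
N = E_total / E_photon = 0.0283 J / 1.910e-22 J = 1.48e20.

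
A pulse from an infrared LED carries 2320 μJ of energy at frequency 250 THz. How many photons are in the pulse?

1.40e16 photons

Per-photon energy: E = 1.657e-19 J (from frequency = 250 THz).
N = E_total / E_photon = 0.00232 J / 1.657e-19 J = 1.40e16.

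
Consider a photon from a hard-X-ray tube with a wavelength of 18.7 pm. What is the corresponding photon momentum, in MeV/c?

Use h = 6.62607015 × 10^-34 J·s, c = 2.99792458 × 10^8 m/s, 1 eV = 1.602176634 × 10^-19 J.
Convert to SI: λ = 18.7 pm = 1.87 × 10^-11 m.
For a photon p = h/λ, so p = 3.543 × 10^-23 kg·m/s.
Converting to MeV/c: p = 0.06630 MeV/c ≈ 0.0663 MeV/c.

0.0663 MeV/c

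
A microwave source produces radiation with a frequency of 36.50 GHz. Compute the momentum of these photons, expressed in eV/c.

1.51 × 10^-4 eV/c

First convert: f = 36.50 GHz = 3.650 × 10^10 Hz.
For a photon p = hf/c, so p = 8.067 × 10^-32 kg·m/s.
Converting to eV/c: p = 1.510 × 10^-4 eV/c ≈ 1.51 × 10^-4 eV/c.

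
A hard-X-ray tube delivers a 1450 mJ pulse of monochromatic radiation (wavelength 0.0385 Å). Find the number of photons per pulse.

2.81e13 photons

Per-photon energy: E = 5.160e-14 J (from wavelength = 0.0385 Å).
N = E_total / E_photon = 1.45 J / 5.160e-14 J = 2.81e13.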